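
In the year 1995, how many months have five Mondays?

A month has five Mondays exactly when Monday falls within its first (length − 28) days.
Jan: 31 days, starts Sun → 5 of Sun, Mon, Tue ✓
Feb: 28 days, starts Wed → 5 of (none)
Mar: 31 days, starts Wed → 5 of Wed, Thu, Fri
Apr: 30 days, starts Sat → 5 of Sat, Sun
May: 31 days, starts Mon → 5 of Mon, Tue, Wed ✓
Jun: 30 days, starts Thu → 5 of Thu, Fri
Jul: 31 days, starts Sat → 5 of Sat, Sun, Mon ✓
Aug: 31 days, starts Tue → 5 of Tue, Wed, Thu
Sep: 30 days, starts Fri → 5 of Fri, Sat
Oct: 31 days, starts Sun → 5 of Sun, Mon, Tue ✓
Nov: 30 days, starts Wed → 5 of Wed, Thu
Dec: 31 days, starts Fri → 5 of Fri, Sat, Sun
Months with five Mondays: Jan, May, Jul, Oct.

4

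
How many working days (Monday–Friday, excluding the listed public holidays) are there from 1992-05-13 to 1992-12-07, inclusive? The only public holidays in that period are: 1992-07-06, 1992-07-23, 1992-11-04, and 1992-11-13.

1992-05-13 is a Wednesday.
That's 209 days from start to end, counting both.
209 = 7 × 29 + 6, so there are 29 full weeks plus 6 extra days.
Each full week contributes 5 weekdays (Mon–Fri): 29 × 5 = 145.
The 6 extra days are Wednesday, Thursday, Friday, Saturday, Sunday, Monday — 4 of them qualify.
Total: 145 + 4 = 149.
Holidays: 1992-07-06 (Mon); 1992-07-23 (Thu); 1992-11-04 (Wed); 1992-11-13 (Fri).
All 4 holidays fall on weekdays, so subtract 4.
Business days: 149 − 4 = 145.

145 working days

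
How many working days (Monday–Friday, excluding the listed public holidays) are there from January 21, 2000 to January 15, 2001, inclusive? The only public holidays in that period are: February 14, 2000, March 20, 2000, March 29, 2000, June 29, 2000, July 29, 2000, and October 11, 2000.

January 21, 2000 is a Friday.
From January 21, 2000 to January 15, 2001 is 361 days inclusive.
361 = 7 × 51 + 4, so there are 51 full weeks plus 4 extra days.
Each full week contributes 5 weekdays (Mon–Fri): 51 × 5 = 255.
The 4 extra days are Fri, Sat, Sun, Mon — 2 of them qualify.
Total: 255 + 2 = 257.
Holidays: February 14, 2000 (Mon); March 20, 2000 (Mon); March 29, 2000 (Wed); June 29, 2000 (Thu); July 29, 2000 (Sat); October 11, 2000 (Wed).
5 of the 6 holidays fall on weekdays; the rest are weekends and were already excluded.
Business days: 257 − 5 = 252.

252 working days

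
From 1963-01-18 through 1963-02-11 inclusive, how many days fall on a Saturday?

4

1963-01-18 is a Friday.
That's 25 days from start to end, counting both.
25 = 7 × 3 + 4, so there are 3 full weeks plus 4 extra days.
Each full week contributes one Saturday: 3 so far.
The 4 extra days are Fri, Sat, Sun, Mon — 1 of them qualifies.
Total: 3 + 1 = 4.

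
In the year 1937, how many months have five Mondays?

A month has five Mondays exactly when Monday falls within its first (length − 28) days.
Jan: 31 days, starts Fri → 5 of Fri, Sat, Sun
Feb: 28 days, starts Mon → 5 of (none)
Mar: 31 days, starts Mon → 5 of Mon, Tue, Wed ✓
Apr: 30 days, starts Thu → 5 of Thu, Fri
May: 31 days, starts Sat → 5 of Sat, Sun, Mon ✓
Jun: 30 days, starts Tue → 5 of Tue, Wed
Jul: 31 days, starts Thu → 5 of Thu, Fri, Sat
Aug: 31 days, starts Sun → 5 of Sun, Mon, Tue ✓
Sep: 30 days, starts Wed → 5 of Wed, Thu
Oct: 31 days, starts Fri → 5 of Fri, Sat, Sun
Nov: 30 days, starts Mon → 5 of Mon, Tue ✓
Dec: 31 days, starts Wed → 5 of Wed, Thu, Fri
Months with five Mondays: Mar, May, Aug, Nov.

4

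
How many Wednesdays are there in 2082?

52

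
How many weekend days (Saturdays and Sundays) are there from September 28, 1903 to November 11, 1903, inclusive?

12

September 28, 1903 is a Monday.
From September 28, 1903 to November 11, 1903 is 45 days inclusive.
45 = 7 × 6 + 3, so there are 6 full weeks plus 3 extra days.
Each full week contributes 2 weekend days (Sat, Sun): 6 × 2 = 12.
The 3 extra days are Mon, Tue, Wed — none qualify.
Total: 12 + 0 = 12.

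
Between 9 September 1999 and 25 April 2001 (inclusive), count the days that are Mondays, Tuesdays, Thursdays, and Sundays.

340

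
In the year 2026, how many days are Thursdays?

53

1 January 2026 is a Thursday.
From 1 January 2026 to 31 December 2026 is 365 days inclusive.
365 = 7 × 52 + 1, so there are 52 full weeks plus 1 extra day.
Each full week contributes one Thursday: 52 so far.
The 1 extra day is Thursday — 1 of them qualifies.
Total: 52 + 1 = 53.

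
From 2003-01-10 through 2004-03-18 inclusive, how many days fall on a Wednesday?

62 Wednesdays

2003-01-10 is a Friday.
The range spans 434 days (inclusive of both endpoints).
434 = 7 × 62, so the span is exactly 62 full weeks.
Each full week contributes one Wednesday: 62 so far.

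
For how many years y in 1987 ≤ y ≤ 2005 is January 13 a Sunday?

2

Day of week of January 13 in each year:
1987: Tue, 1988: Wed, 1989: Fri, 1990: Sat, 1991: Sun ✓, 1992: Mon, 1993: Wed, 1994: Thu, 1995: Fri, 1996: Sat, 1997: Mon, 1998: Tue, 1999: Wed, 2000: Thu, 2001: Sat, 2002: Sun ✓, 2003: Mon, 2004: Tue, 2005: Thu
Sundays: 1991, 2002.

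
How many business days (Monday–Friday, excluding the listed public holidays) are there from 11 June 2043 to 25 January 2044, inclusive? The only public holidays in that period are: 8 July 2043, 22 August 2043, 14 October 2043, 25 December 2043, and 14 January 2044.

159 business days

11 June 2043 is a Thursday.
The range spans 229 days (inclusive of both endpoints).
229 = 7 × 32 + 5, so there are 32 full weeks plus 5 extra days.
Each full week contributes 5 weekdays (Mon–Fri): 32 × 5 = 160.
The 5 extra days are Thursday, Friday, Saturday, Sunday, Monday — 3 of them qualify.
Total: 160 + 3 = 163.
Holidays: 8 July 2043 (Wed); 22 August 2043 (Sat); 14 October 2043 (Wed); 25 December 2043 (Fri); 14 January 2044 (Thu).
4 of the 5 holidays fall on weekdays; the rest are weekends and were already excluded.
Business days: 163 − 4 = 159.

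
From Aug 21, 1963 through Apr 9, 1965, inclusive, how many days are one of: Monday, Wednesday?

171

Aug 21, 1963 is a Wednesday.
The range spans 598 days (inclusive of both endpoints).
598 = 7 × 85 + 3, so there are 85 full weeks plus 3 extra days.
Each full week contributes 2 days from the set (Mon, Wed): 85 × 2 = 170.
The 3 extra days are Wed, Thu, Fri — 1 of them qualifies.
Total: 170 + 1 = 171.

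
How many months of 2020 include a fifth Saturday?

4

A month has five Saturdays exactly when Saturday falls within its first (length − 28) days.
Jan: 31 days, starts Wed → 5 of Wed, Thu, Fri
Feb: 29 days, starts Sat → 5 of Sat ✓
Mar: 31 days, starts Sun → 5 of Sun, Mon, Tue
Apr: 30 days, starts Wed → 5 of Wed, Thu
May: 31 days, starts Fri → 5 of Fri, Sat, Sun ✓
Jun: 30 days, starts Mon → 5 of Mon, Tue
Jul: 31 days, starts Wed → 5 of Wed, Thu, Fri
Aug: 31 days, starts Sat → 5 of Sat, Sun, Mon ✓
Sep: 30 days, starts Tue → 5 of Tue, Wed
Oct: 31 days, starts Thu → 5 of Thu, Fri, Sat ✓
Nov: 30 days, starts Sun → 5 of Sun, Mon
Dec: 31 days, starts Tue → 5 of Tue, Wed, Thu
Months with five Saturdays: Feb, May, Aug, Oct.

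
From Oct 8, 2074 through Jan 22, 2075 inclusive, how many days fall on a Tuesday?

16 Tuesdays

Oct 8, 2074 is a Monday.
From Oct 8, 2074 to Jan 22, 2075 is 107 days inclusive.
107 = 7 × 15 + 2, so there are 15 full weeks plus 2 extra days.
Each full week contributes one Tuesday: 15 so far.
The 2 extra days are Monday, Tuesday — 1 of them qualifies.
Total: 15 + 1 = 16.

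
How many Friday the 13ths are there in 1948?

2

The 13th falls on a Friday when the month's 13th has weekday Fri.
Jan 13 is Tue; Feb 13 is Fri ✓; Mar 13 is Sat; Apr 13 is Tue; May 13 is Thu; Jun 13 is Sun; Jul 13 is Tue; Aug 13 is Fri ✓; Sep 13 is Mon; Oct 13 is Wed; Nov 13 is Sat; Dec 13 is Mon.
Friday the 13ths: Feb, Aug.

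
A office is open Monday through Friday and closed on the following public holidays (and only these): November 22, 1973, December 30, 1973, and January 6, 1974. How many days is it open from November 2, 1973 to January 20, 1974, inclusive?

November 2, 1973 is a Friday.
That's 80 days from start to end, counting both.
80 = 7 × 11 + 3, so there are 11 full weeks plus 3 extra days.
Each full week contributes 5 weekdays (Mon–Fri): 11 × 5 = 55.
The 3 extra days are Fri, Sat, Sun — 1 of them qualifies.
Total: 55 + 1 = 56.
Holidays: November 22, 1973 (Thu); December 30, 1973 (Sun); January 6, 1974 (Sun).
1 of the 3 holidays fall on weekdays; the rest are weekends and were already excluded.
Business days: 56 − 1 = 55.

55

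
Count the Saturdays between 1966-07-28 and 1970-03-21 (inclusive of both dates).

1966-07-28 is a Thursday.
The range spans 1333 days (inclusive of both endpoints).
1333 = 7 × 190 + 3, so there are 190 full weeks plus 3 extra days.
Each full week contributes one Saturday: 190 so far.
The 3 extra days are Thursday, Friday, Saturday — 1 of them qualifies.
Total: 190 + 1 = 191.

191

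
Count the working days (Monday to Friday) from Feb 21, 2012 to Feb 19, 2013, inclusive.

261 weekdays

Feb 21, 2012 is a Tuesday.
From Feb 21, 2012 to Feb 19, 2013 is 365 days inclusive.
365 = 7 × 52 + 1, so there are 52 full weeks plus 1 extra day.
Each full week contributes 5 weekdays (Mon–Fri): 52 × 5 = 260.
The 1 extra day is Tue — 1 of them qualifies.
Total: 260 + 1 = 261.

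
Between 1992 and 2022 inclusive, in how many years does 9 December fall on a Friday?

Day of week of December 9 in each year:
1992: Wed, 1993: Thu, 1994: Fri ✓, 1995: Sat, 1996: Mon, 1997: Tue, 1998: Wed, 1999: Thu, 2000: Sat, 2001: Sun, 2002: Mon, 2003: Tue, 2004: Thu, 2005: Fri ✓, 2006: Sat, 2007: Sun, 2008: Tue, 2009: Wed, 2010: Thu, 2011: Fri ✓, 2012: Sun, 2013: Mon, 2014: Tue, 2015: Wed, 2016: Fri ✓, 2017: Sat, 2018: Sun, 2019: Mon, 2020: Wed, 2021: Thu, 2022: Fri ✓
Fridays: 1994, 2005, 2011, 2016, 2022.

5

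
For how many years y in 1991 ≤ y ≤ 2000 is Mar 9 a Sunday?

1

Day of week of March 9 in each year:
1991: Sat, 1992: Mon, 1993: Tue, 1994: Wed, 1995: Thu, 1996: Sat, 1997: Sun ✓, 1998: Mon, 1999: Tue, 2000: Thu
Sundays: 1997.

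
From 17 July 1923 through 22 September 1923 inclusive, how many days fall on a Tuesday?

10

17 July 1923 is a Tuesday.
The range spans 68 days (inclusive of both endpoints).
68 = 7 × 9 + 5, so there are 9 full weeks plus 5 extra days.
Each full week contributes one Tuesday: 9 so far.
The 5 extra days are Tue, Wed, Thu, Fri, Sat — 1 of them qualifies.
Total: 9 + 1 = 10.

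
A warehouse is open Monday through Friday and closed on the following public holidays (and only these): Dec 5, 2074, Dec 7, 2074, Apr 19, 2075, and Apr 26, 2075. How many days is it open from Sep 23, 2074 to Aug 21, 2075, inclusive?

Sep 23, 2074 is a Sunday.
That's 333 days from start to end, counting both.
333 = 7 × 47 + 4, so there are 47 full weeks plus 4 extra days.
Each full week contributes 5 weekdays (Mon–Fri): 47 × 5 = 235.
The 4 extra days are Sun, Mon, Tue, Wed — 3 of them qualify.
Total: 235 + 3 = 238.
Holidays: Dec 5, 2074 (Wed); Dec 7, 2074 (Fri); Apr 19, 2075 (Fri); Apr 26, 2075 (Fri).
All 4 holidays fall on weekdays, so subtract 4.
Business days: 238 − 4 = 234.

234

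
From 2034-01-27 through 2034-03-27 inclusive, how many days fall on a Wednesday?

8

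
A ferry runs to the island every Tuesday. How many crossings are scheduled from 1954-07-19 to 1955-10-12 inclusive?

1954-07-19 is a Monday.
From 1954-07-19 to 1955-10-12 is 451 days inclusive.
451 = 7 × 64 + 3, so there are 64 full weeks plus 3 extra days.
Each full week contributes one Tuesday: 64 so far.
The 3 extra days are Monday, Tuesday, Wednesday — 1 of them qualifies.
Total: 64 + 1 = 65.

65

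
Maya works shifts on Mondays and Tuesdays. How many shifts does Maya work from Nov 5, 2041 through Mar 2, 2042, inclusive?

Nov 5, 2041 is a Tuesday.
From Nov 5, 2041 to Mar 2, 2042 is 118 days inclusive.
118 = 7 × 16 + 6, so there are 16 full weeks plus 6 extra days.
Each full week contributes 2 days from the set (Mon, Tue): 16 × 2 = 32.
The 6 extra days are Tue, Wed, Thu, Fri, Sat, Sun — 1 of them qualifies.
Total: 32 + 1 = 33.

33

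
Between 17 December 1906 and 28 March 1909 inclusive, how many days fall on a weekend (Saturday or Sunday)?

238

17 December 1906 is a Monday.
The range spans 833 days (inclusive of both endpoints).
833 = 7 × 119, so the span is exactly 119 full weeks.
Each full week contributes 2 weekend days (Sat, Sun): 119 × 2 = 238.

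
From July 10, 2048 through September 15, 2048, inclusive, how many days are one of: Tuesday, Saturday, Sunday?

July 10, 2048 is a Friday.
That's 68 days from start to end, counting both.
68 = 7 × 9 + 5, so there are 9 full weeks plus 5 extra days.
Each full week contributes 3 days from the set (Tue, Sat, Sun): 9 × 3 = 27.
The 5 extra days are Fri, Sat, Sun, Mon, Tue — 3 of them qualify.
Total: 27 + 3 = 30.

30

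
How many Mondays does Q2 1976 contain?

13

1 April 1976 is a Thursday.
That's 91 days from start to end, counting both.
91 = 7 × 13, so the span is exactly 13 full weeks.
Each full week contributes one Monday: 13 so far.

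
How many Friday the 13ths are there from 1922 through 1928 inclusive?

13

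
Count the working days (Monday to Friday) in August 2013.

Aug 1, 2013 is a Thursday.
The range spans 31 days (inclusive of both endpoints).
31 = 7 × 4 + 3, so there are 4 full weeks plus 3 extra days.
Each full week contributes 5 weekdays (Mon–Fri): 4 × 5 = 20.
The 3 extra days are Thu, Fri, Sat — 2 of them qualify.
Total: 20 + 2 = 22.

22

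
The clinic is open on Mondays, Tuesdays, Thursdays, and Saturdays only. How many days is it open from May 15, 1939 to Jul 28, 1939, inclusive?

43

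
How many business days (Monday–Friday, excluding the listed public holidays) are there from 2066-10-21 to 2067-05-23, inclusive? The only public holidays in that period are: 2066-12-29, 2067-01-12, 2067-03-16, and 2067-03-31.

149 business days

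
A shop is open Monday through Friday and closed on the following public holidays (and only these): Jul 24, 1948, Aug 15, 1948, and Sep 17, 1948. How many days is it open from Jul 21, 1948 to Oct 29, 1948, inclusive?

72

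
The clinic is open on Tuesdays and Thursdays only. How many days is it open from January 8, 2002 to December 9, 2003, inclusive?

201

January 8, 2002 is a Tuesday.
From January 8, 2002 to December 9, 2003 is 701 days inclusive.
701 = 7 × 100 + 1, so there are 100 full weeks plus 1 extra day.
Each full week contributes 2 days from the set (Tue, Thu): 100 × 2 = 200.
The 1 extra day is Tuesday — 1 of them qualifies.
Total: 200 + 1 = 201.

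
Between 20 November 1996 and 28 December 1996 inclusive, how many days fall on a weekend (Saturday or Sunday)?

20 November 1996 is a Wednesday.
The range spans 39 days (inclusive of both endpoints).
39 = 7 × 5 + 4, so there are 5 full weeks plus 4 extra days.
Each full week contributes 2 weekend days (Sat, Sun): 5 × 2 = 10.
The 4 extra days are Wed, Thu, Fri, Sat — 1 of them qualifies.
Total: 10 + 1 = 11.

11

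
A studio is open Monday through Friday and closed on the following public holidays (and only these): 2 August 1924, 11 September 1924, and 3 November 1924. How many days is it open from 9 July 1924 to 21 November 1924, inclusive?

96 business days

9 July 1924 is a Wednesday.
That's 136 days from start to end, counting both.
136 = 7 × 19 + 3, so there are 19 full weeks plus 3 extra days.
Each full week contributes 5 weekdays (Mon–Fri): 19 × 5 = 95.
The 3 extra days are Wed, Thu, Fri — 3 of them qualify.
Total: 95 + 3 = 98.
Holidays: 2 August 1924 (Sat); 11 September 1924 (Thu); 3 November 1924 (Mon).
2 of the 3 holidays fall on weekdays; the rest are weekends and were already excluded.
Business days: 98 − 2 = 96.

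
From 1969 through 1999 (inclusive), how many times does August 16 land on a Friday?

4

Day of week of August 16 in each year:
1969: Sat, 1970: Sun, 1971: Mon, 1972: Wed, 1973: Thu, 1974: Fri ✓, 1975: Sat, 1976: Mon, 1977: Tue, 1978: Wed, 1979: Thu, 1980: Sat, 1981: Sun, 1982: Mon, 1983: Tue, 1984: Thu, 1985: Fri ✓, 1986: Sat, 1987: Sun, 1988: Tue, 1989: Wed, 1990: Thu, 1991: Fri ✓, 1992: Sun, 1993: Mon, 1994: Tue, 1995: Wed, 1996: Fri ✓, 1997: Sat, 1998: Sun, 1999: Mon
Fridays: 1974, 1985, 1991, 1996.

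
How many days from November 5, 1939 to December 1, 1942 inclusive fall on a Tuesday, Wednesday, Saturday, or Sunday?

642

November 5, 1939 is a Sunday.
That's 1123 days from start to end, counting both.
1123 = 7 × 160 + 3, so there are 160 full weeks plus 3 extra days.
Each full week contributes 4 days from the set (Tue, Wed, Sat, Sun): 160 × 4 = 640.
The 3 extra days are Sun, Mon, Tue — 2 of them qualify.
Total: 640 + 2 = 642.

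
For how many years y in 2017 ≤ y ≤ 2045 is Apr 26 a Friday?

4

Day of week of April 26 in each year:
2017: Wed, 2018: Thu, 2019: Fri ✓, 2020: Sun, 2021: Mon, 2022: Tue, 2023: Wed, 2024: Fri ✓, 2025: Sat, 2026: Sun, 2027: Mon, 2028: Wed, 2029: Thu, 2030: Fri ✓, 2031: Sat, 2032: Mon, 2033: Tue, 2034: Wed, 2035: Thu, 2036: Sat, 2037: Sun, 2038: Mon, 2039: Tue, 2040: Thu, 2041: Fri ✓, 2042: Sat, 2043: Sun, 2044: Tue, 2045: Wed
Fridays: 2019, 2024, 2030, 2041.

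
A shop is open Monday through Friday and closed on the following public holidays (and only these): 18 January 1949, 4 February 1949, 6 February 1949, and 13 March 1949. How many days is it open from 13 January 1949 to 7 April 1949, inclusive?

59

13 January 1949 is a Thursday.
From 13 January 1949 to 7 April 1949 is 85 days inclusive.
85 = 7 × 12 + 1, so there are 12 full weeks plus 1 extra day.
Each full week contributes 5 weekdays (Mon–Fri): 12 × 5 = 60.
The 1 extra day is Thu — 1 of them qualifies.
Total: 60 + 1 = 61.
Holidays: 18 January 1949 (Tue); 4 February 1949 (Fri); 6 February 1949 (Sun); 13 March 1949 (Sun).
2 of the 4 holidays fall on weekdays; the rest are weekends and were already excluded.
Business days: 61 − 2 = 59.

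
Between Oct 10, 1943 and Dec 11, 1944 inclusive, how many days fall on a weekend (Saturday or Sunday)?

123

Oct 10, 1943 is a Sunday.
From Oct 10, 1943 to Dec 11, 1944 is 429 days inclusive.
429 = 7 × 61 + 2, so there are 61 full weeks plus 2 extra days.
Each full week contributes 2 weekend days (Sat, Sun): 61 × 2 = 122.
The 2 extra days are Sunday, Monday — 1 of them qualifies.
Total: 122 + 1 = 123.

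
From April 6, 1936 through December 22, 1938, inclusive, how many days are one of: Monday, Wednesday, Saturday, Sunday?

566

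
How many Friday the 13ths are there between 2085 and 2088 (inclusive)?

Friday-the-13ths by year:
2085: Apr, Jul
2086: Sep, Dec
2087: Jun
2088: Feb, Aug

7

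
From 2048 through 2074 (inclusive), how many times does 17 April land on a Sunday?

Day of week of April 17 in each year:
2048: Fri, 2049: Sat, 2050: Sun ✓, 2051: Mon, 2052: Wed, 2053: Thu, 2054: Fri, 2055: Sat, 2056: Mon, 2057: Tue, 2058: Wed, 2059: Thu, 2060: Sat, 2061: Sun ✓, 2062: Mon, 2063: Tue, 2064: Thu, 2065: Fri, 2066: Sat, 2067: Sun ✓, 2068: Tue, 2069: Wed, 2070: Thu, 2071: Fri, 2072: Sun ✓, 2073: Mon, 2074: Tue
Sundays: 2050, 2061, 2067, 2072.

4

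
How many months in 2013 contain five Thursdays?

4

A month has five Thursdays exactly when Thursday falls within its first (length − 28) days.
Jan: 31 days, starts Tue → 5 of Tue, Wed, Thu ✓
Feb: 28 days, starts Fri → 5 of (none)
Mar: 31 days, starts Fri → 5 of Fri, Sat, Sun
Apr: 30 days, starts Mon → 5 of Mon, Tue
May: 31 days, starts Wed → 5 of Wed, Thu, Fri ✓
Jun: 30 days, starts Sat → 5 of Sat, Sun
Jul: 31 days, starts Mon → 5 of Mon, Tue, Wed
Aug: 31 days, starts Thu → 5 of Thu, Fri, Sat ✓
Sep: 30 days, starts Sun → 5 of Sun, Mon
Oct: 31 days, starts Tue → 5 of Tue, Wed, Thu ✓
Nov: 30 days, starts Fri → 5 of Fri, Sat
Dec: 31 days, starts Sun → 5 of Sun, Mon, Tue
Months with five Thursdays: Jan, May, Aug, Oct.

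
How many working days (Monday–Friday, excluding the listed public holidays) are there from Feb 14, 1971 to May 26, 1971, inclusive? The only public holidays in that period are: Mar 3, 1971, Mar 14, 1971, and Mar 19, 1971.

Feb 14, 1971 is a Sunday.
That's 102 days from start to end, counting both.
102 = 7 × 14 + 4, so there are 14 full weeks plus 4 extra days.
Each full week contributes 5 weekdays (Mon–Fri): 14 × 5 = 70.
The 4 extra days are Sun, Mon, Tue, Wed — 3 of them qualify.
Total: 70 + 3 = 73.
Holidays: Mar 3, 1971 (Wed); Mar 14, 1971 (Sun); Mar 19, 1971 (Fri).
2 of the 3 holidays fall on weekdays; the rest are weekends and were already excluded.
Business days: 73 − 2 = 71.

71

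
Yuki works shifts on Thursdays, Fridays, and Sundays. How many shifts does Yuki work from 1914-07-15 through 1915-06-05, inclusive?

140

1914-07-15 is a Wednesday.
The range spans 326 days (inclusive of both endpoints).
326 = 7 × 46 + 4, so there are 46 full weeks plus 4 extra days.
Each full week contributes 3 days from the set (Thu, Fri, Sun): 46 × 3 = 138.
The 4 extra days are Wednesday, Thursday, Friday, Saturday — 2 of them qualify.
Total: 138 + 2 = 140.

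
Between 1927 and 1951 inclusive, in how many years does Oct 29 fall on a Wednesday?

3

Day of week of October 29 in each year:
1927: Sat, 1928: Mon, 1929: Tue, 1930: Wed ✓, 1931: Thu, 1932: Sat, 1933: Sun, 1934: Mon, 1935: Tue, 1936: Thu, 1937: Fri, 1938: Sat, 1939: Sun, 1940: Tue, 1941: Wed ✓, 1942: Thu, 1943: Fri, 1944: Sun, 1945: Mon, 1946: Tue, 1947: Wed ✓, 1948: Fri, 1949: Sat, 1950: Sun, 1951: Mon
Wednesdays: 1930, 1941, 1947.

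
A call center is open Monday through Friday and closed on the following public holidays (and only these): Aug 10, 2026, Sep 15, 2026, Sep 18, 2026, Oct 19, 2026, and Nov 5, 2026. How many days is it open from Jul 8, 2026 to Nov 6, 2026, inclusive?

Jul 8, 2026 is a Wednesday.
The range spans 122 days (inclusive of both endpoints).
122 = 7 × 17 + 3, so there are 17 full weeks plus 3 extra days.
Each full week contributes 5 weekdays (Mon–Fri): 17 × 5 = 85.
The 3 extra days are Wednesday, Thursday, Friday — 3 of them qualify.
Total: 85 + 3 = 88.
Holidays: Aug 10, 2026 (Mon); Sep 15, 2026 (Tue); Sep 18, 2026 (Fri); Oct 19, 2026 (Mon); Nov 5, 2026 (Thu).
All 5 holidays fall on weekdays, so subtract 5.
Business days: 88 − 5 = 83.

83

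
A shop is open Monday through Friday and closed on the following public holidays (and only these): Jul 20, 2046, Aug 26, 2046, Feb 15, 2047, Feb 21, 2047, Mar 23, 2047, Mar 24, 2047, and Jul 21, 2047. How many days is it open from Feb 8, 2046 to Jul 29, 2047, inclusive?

380

Feb 8, 2046 is a Thursday.
That's 537 days from start to end, counting both.
537 = 7 × 76 + 5, so there are 76 full weeks plus 5 extra days.
Each full week contributes 5 weekdays (Mon–Fri): 76 × 5 = 380.
The 5 extra days are Thursday, Friday, Saturday, Sunday, Monday — 3 of them qualify.
Total: 380 + 3 = 383.
Holidays: Jul 20, 2046 (Fri); Aug 26, 2046 (Sun); Feb 15, 2047 (Fri); Feb 21, 2047 (Thu); Mar 23, 2047 (Sat); Mar 24, 2047 (Sun); Jul 21, 2047 (Sun).
3 of the 7 holidays fall on weekdays; the rest are weekends and were already excluded.
Business days: 383 − 3 = 380.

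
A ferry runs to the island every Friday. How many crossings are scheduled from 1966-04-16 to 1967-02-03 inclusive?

1966-04-16 is a Saturday.
That's 294 days from start to end, counting both.
294 = 7 × 42, so the span is exactly 42 full weeks.
Each full week contributes one Friday: 42 so far.

42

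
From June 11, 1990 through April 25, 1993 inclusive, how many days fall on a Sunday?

150 Sundays

June 11, 1990 is a Monday.
That's 1050 days from start to end, counting both.
1050 = 7 × 150, so the span is exactly 150 full weeks.
Each full week contributes one Sunday: 150 so far.
Total: 150.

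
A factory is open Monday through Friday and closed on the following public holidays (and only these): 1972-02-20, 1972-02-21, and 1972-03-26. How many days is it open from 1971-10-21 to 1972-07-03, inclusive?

1971-10-21 is a Thursday.
From 1971-10-21 to 1972-07-03 is 257 days inclusive.
257 = 7 × 36 + 5, so there are 36 full weeks plus 5 extra days.
Each full week contributes 5 weekdays (Mon–Fri): 36 × 5 = 180.
The 5 extra days are Thu, Fri, Sat, Sun, Mon — 3 of them qualify.
Total: 180 + 3 = 183.
Holidays: 1972-02-20 (Sun); 1972-02-21 (Mon); 1972-03-26 (Sun).
1 of the 3 holidays fall on weekdays; the rest are weekends and were already excluded.
Business days: 183 − 1 = 182.

182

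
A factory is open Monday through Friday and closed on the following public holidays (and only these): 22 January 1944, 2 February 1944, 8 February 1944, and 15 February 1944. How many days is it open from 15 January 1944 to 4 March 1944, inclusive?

15 January 1944 is a Saturday.
From 15 January 1944 to 4 March 1944 is 50 days inclusive.
50 = 7 × 7 + 1, so there are 7 full weeks plus 1 extra day.
Each full week contributes 5 weekdays (Mon–Fri): 7 × 5 = 35.
The 1 extra day is Saturday — none qualify.
Total: 35 + 0 = 35.
Holidays: 22 January 1944 (Sat); 2 February 1944 (Wed); 8 February 1944 (Tue); 15 February 1944 (Tue).
3 of the 4 holidays fall on weekdays; the rest are weekends and were already excluded.
Business days: 35 − 3 = 32.

32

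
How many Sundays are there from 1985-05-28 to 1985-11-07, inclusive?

23 Sundays

1985-05-28 is a Tuesday.
From 1985-05-28 to 1985-11-07 is 164 days inclusive.
164 = 7 × 23 + 3, so there are 23 full weeks plus 3 extra days.
Each full week contributes one Sunday: 23 so far.
The 3 extra days are Tuesday, Wednesday, Thursday — none qualify.
Total: 23 + 0 = 23.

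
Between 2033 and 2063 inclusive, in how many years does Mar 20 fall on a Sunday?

5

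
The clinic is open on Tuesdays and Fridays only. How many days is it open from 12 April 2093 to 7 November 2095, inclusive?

12 April 2093 is a Sunday.
That's 940 days from start to end, counting both.
940 = 7 × 134 + 2, so there are 134 full weeks plus 2 extra days.
Each full week contributes 2 days from the set (Tue, Fri): 134 × 2 = 268.
The 2 extra days are Sun, Mon — none qualify.
Total: 268 + 0 = 268.

268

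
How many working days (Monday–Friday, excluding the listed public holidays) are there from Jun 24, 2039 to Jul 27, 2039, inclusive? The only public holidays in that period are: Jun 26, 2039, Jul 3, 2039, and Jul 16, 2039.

24 working days

Jun 24, 2039 is a Friday.
From Jun 24, 2039 to Jul 27, 2039 is 34 days inclusive.
34 = 7 × 4 + 6, so there are 4 full weeks plus 6 extra days.
Each full week contributes 5 weekdays (Mon–Fri): 4 × 5 = 20.
The 6 extra days are Fri, Sat, Sun, Mon, Tue, Wed — 4 of them qualify.
Total: 20 + 4 = 24.
Holidays: Jun 26, 2039 (Sun); Jul 3, 2039 (Sun); Jul 16, 2039 (Sat).
None of the 3 holidays fall on a weekday, so nothing to subtract.
Business days: 24 − 0 = 24.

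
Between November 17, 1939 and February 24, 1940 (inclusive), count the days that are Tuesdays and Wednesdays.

November 17, 1939 is a Friday.
From November 17, 1939 to February 24, 1940 is 100 days inclusive.
100 = 7 × 14 + 2, so there are 14 full weeks plus 2 extra days.
Each full week contributes 2 days from the set (Tue, Wed): 14 × 2 = 28.
The 2 extra days are Friday, Saturday — none qualify.
Total: 28 + 0 = 28.

28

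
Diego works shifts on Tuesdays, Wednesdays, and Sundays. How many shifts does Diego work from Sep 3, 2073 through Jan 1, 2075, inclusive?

209

Sep 3, 2073 is a Sunday.
That's 486 days from start to end, counting both.
486 = 7 × 69 + 3, so there are 69 full weeks plus 3 extra days.
Each full week contributes 3 days from the set (Tue, Wed, Sun): 69 × 3 = 207.
The 3 extra days are Sunday, Monday, Tuesday — 2 of them qualify.
Total: 207 + 2 = 209.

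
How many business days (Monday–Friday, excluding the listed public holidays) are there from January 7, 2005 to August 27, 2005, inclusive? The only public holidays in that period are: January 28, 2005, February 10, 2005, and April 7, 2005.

163 business days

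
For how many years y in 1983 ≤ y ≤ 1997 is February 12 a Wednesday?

3

Day of week of February 12 in each year:
1983: Sat, 1984: Sun, 1985: Tue, 1986: Wed ✓, 1987: Thu, 1988: Fri, 1989: Sun, 1990: Mon, 1991: Tue, 1992: Wed ✓, 1993: Fri, 1994: Sat, 1995: Sun, 1996: Mon, 1997: Wed ✓
Wednesdays: 1986, 1992, 1997.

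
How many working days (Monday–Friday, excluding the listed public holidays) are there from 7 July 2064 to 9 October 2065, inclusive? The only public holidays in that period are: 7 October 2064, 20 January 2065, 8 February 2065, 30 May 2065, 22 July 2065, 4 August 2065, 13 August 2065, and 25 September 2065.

324

7 July 2064 is a Monday.
That's 460 days from start to end, counting both.
460 = 7 × 65 + 5, so there are 65 full weeks plus 5 extra days.
Each full week contributes 5 weekdays (Mon–Fri): 65 × 5 = 325.
The 5 extra days are Monday, Tuesday, Wednesday, Thursday, Friday — 5 of them qualify.
Total: 325 + 5 = 330.
Holidays: 7 October 2064 (Tue); 20 January 2065 (Tue); 8 February 2065 (Sun); 30 May 2065 (Sat); 22 July 2065 (Wed); 4 August 2065 (Tue); 13 August 2065 (Thu); 25 September 2065 (Fri).
6 of the 8 holidays fall on weekdays; the rest are weekends and were already excluded.
Business days: 330 − 6 = 324.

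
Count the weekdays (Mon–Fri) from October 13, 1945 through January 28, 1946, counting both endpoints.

76

October 13, 1945 is a Saturday.
The range spans 108 days (inclusive of both endpoints).
108 = 7 × 15 + 3, so there are 15 full weeks plus 3 extra days.
Each full week contributes 5 weekdays (Mon–Fri): 15 × 5 = 75.
The 3 extra days are Saturday, Sunday, Monday — 1 of them qualifies.
Total: 75 + 1 = 76.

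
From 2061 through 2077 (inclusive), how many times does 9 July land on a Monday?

3

Day of week of July 9 in each year:
2061: Sat, 2062: Sun, 2063: Mon ✓, 2064: Wed, 2065: Thu, 2066: Fri, 2067: Sat, 2068: Mon ✓, 2069: Tue, 2070: Wed, 2071: Thu, 2072: Sat, 2073: Sun, 2074: Mon ✓, 2075: Tue, 2076: Thu, 2077: Fri
Mondays: 2063, 2068, 2074.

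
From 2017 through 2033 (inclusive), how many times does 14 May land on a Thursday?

2

Day of week of May 14 in each year:
2017: Sun, 2018: Mon, 2019: Tue, 2020: Thu ✓, 2021: Fri, 2022: Sat, 2023: Sun, 2024: Tue, 2025: Wed, 2026: Thu ✓, 2027: Fri, 2028: Sun, 2029: Mon, 2030: Tue, 2031: Wed, 2032: Fri, 2033: Sat
Thursdays: 2020, 2026.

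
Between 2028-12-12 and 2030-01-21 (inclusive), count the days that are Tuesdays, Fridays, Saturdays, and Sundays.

2028-12-12 is a Tuesday.
From 2028-12-12 to 2030-01-21 is 406 days inclusive.
406 = 7 × 58, so the span is exactly 58 full weeks.
Each full week contributes 4 days from the set (Tue, Fri, Sat, Sun): 58 × 4 = 232.
Total: 232.

232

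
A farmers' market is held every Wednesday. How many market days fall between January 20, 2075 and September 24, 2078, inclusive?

January 20, 2075 is a Sunday.
That's 1344 days from start to end, counting both.
1344 = 7 × 192, so the span is exactly 192 full weeks.
Each full week contributes one Wednesday: 192 so far.
Total: 192.

192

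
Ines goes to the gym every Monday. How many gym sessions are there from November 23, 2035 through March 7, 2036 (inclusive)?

15 Mondays

November 23, 2035 is a Friday.
The range spans 106 days (inclusive of both endpoints).
106 = 7 × 15 + 1, so there are 15 full weeks plus 1 extra day.
Each full week contributes one Monday: 15 so far.
The 1 extra day is Fri — none qualify.
Total: 15 + 0 = 15.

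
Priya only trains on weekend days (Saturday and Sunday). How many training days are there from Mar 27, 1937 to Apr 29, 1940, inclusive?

324

Mar 27, 1937 is a Saturday.
From Mar 27, 1937 to Apr 29, 1940 is 1130 days inclusive.
1130 = 7 × 161 + 3, so there are 161 full weeks plus 3 extra days.
Each full week contributes 2 weekend days (Sat, Sun): 161 × 2 = 322.
The 3 extra days are Saturday, Sunday, Monday — 2 of them qualify.
Total: 322 + 2 = 324.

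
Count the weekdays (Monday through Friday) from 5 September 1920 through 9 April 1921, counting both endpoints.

5 September 1920 is a Sunday.
From 5 September 1920 to 9 April 1921 is 217 days inclusive.
217 = 7 × 31, so the span is exactly 31 full weeks.
Each full week contributes 5 weekdays (Mon–Fri): 31 × 5 = 155.
Total: 155.

155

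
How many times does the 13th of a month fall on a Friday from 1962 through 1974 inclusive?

22

Friday-the-13ths by year:
1962: Apr, Jul
1963: Sep, Dec
1964: Mar, Nov
1965: Aug
1966: May
1967: Jan, Oct
1968: Sep, Dec
1969: Jun
1970: Feb, Mar, Nov
1971: Aug
1972: Oct
1973: Apr, Jul
1974: Sep, Dec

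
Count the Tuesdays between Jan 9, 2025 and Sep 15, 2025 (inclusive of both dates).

35

Jan 9, 2025 is a Thursday.
The range spans 250 days (inclusive of both endpoints).
250 = 7 × 35 + 5, so there are 35 full weeks plus 5 extra days.
Each full week contributes one Tuesday: 35 so far.
The 5 extra days are Thursday, Friday, Saturday, Sunday, Monday — none qualify.
Total: 35 + 0 = 35.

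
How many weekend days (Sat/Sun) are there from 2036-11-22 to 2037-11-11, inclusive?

102

2036-11-22 is a Saturday.
From 2036-11-22 to 2037-11-11 is 355 days inclusive.
355 = 7 × 50 + 5, so there are 50 full weeks plus 5 extra days.
Each full week contributes 2 weekend days (Sat, Sun): 50 × 2 = 100.
The 5 extra days are Saturday, Sunday, Monday, Tuesday, Wednesday — 2 of them qualify.
Total: 100 + 2 = 102.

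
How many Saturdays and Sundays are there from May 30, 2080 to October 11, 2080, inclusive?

38

May 30, 2080 is a Thursday.
The range spans 135 days (inclusive of both endpoints).
135 = 7 × 19 + 2, so there are 19 full weeks plus 2 extra days.
Each full week contributes 2 weekend days (Sat, Sun): 19 × 2 = 38.
The 2 extra days are Thursday, Friday — none qualify.
Total: 38 + 0 = 38.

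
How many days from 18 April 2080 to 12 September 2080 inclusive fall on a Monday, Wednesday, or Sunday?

63

18 April 2080 is a Thursday.
From 18 April 2080 to 12 September 2080 is 148 days inclusive.
148 = 7 × 21 + 1, so there are 21 full weeks plus 1 extra day.
Each full week contributes 3 days from the set (Mon, Wed, Sun): 21 × 3 = 63.
The 1 extra day is Thu — none qualify.
Total: 63 + 0 = 63.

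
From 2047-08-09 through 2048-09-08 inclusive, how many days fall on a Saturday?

57

2047-08-09 is a Friday.
The range spans 397 days (inclusive of both endpoints).
397 = 7 × 56 + 5, so there are 56 full weeks plus 5 extra days.
Each full week contributes one Saturday: 56 so far.
The 5 extra days are Friday, Saturday, Sunday, Monday, Tuesday — 1 of them qualifies.
Total: 56 + 1 = 57.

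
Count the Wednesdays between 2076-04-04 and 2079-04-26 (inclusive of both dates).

160

2076-04-04 is a Saturday.
The range spans 1118 days (inclusive of both endpoints).
1118 = 7 × 159 + 5, so there are 159 full weeks plus 5 extra days.
Each full week contributes one Wednesday: 159 so far.
The 5 extra days are Sat, Sun, Mon, Tue, Wed — 1 of them qualifies.
Total: 159 + 1 = 160.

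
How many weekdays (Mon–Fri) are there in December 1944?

December 1, 1944 is a Friday.
From December 1, 1944 to December 31, 1944 is 31 days inclusive.
31 = 7 × 4 + 3, so there are 4 full weeks plus 3 extra days.
Each full week contributes 5 weekdays (Mon–Fri): 4 × 5 = 20.
The 3 extra days are Friday, Saturday, Sunday — 1 of them qualifies.
Total: 20 + 1 = 21.

21 weekdays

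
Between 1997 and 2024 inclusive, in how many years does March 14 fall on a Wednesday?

4

Day of week of March 14 in each year:
1997: Fri, 1998: Sat, 1999: Sun, 2000: Tue, 2001: Wed ✓, 2002: Thu, 2003: Fri, 2004: Sun, 2005: Mon, 2006: Tue, 2007: Wed ✓, 2008: Fri, 2009: Sat, 2010: Sun, 2011: Mon, 2012: Wed ✓, 2013: Thu, 2014: Fri, 2015: Sat, 2016: Mon, 2017: Tue, 2018: Wed ✓, 2019: Thu, 2020: Sat, 2021: Sun, 2022: Mon, 2023: Tue, 2024: Thu
Wednesdays: 2001, 2007, 2012, 2018.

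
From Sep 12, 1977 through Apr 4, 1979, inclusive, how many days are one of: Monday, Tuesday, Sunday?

Sep 12, 1977 is a Monday.
From Sep 12, 1977 to Apr 4, 1979 is 570 days inclusive.
570 = 7 × 81 + 3, so there are 81 full weeks plus 3 extra days.
Each full week contributes 3 days from the set (Mon, Tue, Sun): 81 × 3 = 243.
The 3 extra days are Monday, Tuesday, Wednesday — 2 of them qualify.
Total: 243 + 2 = 245.

245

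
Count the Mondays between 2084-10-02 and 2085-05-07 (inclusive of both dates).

2084-10-02 is a Monday.
From 2084-10-02 to 2085-05-07 is 218 days inclusive.
218 = 7 × 31 + 1, so there are 31 full weeks plus 1 extra day.
Each full week contributes one Monday: 31 so far.
The 1 extra day is Monday — 1 of them qualifies.
Total: 31 + 1 = 32.

32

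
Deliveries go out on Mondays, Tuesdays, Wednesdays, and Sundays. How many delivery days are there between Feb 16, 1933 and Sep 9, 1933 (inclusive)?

116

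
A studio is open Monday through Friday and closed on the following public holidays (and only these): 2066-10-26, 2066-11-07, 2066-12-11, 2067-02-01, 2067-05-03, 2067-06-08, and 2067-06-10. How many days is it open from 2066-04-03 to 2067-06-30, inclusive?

319

2066-04-03 is a Saturday.
The range spans 454 days (inclusive of both endpoints).
454 = 7 × 64 + 6, so there are 64 full weeks plus 6 extra days.
Each full week contributes 5 weekdays (Mon–Fri): 64 × 5 = 320.
The 6 extra days are Saturday, Sunday, Monday, Tuesday, Wednesday, Thursday — 4 of them qualify.
Total: 320 + 4 = 324.
Holidays: 2066-10-26 (Tue); 2066-11-07 (Sun); 2066-12-11 (Sat); 2067-02-01 (Tue); 2067-05-03 (Tue); 2067-06-08 (Wed); 2067-06-10 (Fri).
5 of the 7 holidays fall on weekdays; the rest are weekends and were already excluded.
Business days: 324 − 5 = 319.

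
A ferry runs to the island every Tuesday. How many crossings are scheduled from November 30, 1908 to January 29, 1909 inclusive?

November 30, 1908 is a Monday.
That's 61 days from start to end, counting both.
61 = 7 × 8 + 5, so there are 8 full weeks plus 5 extra days.
Each full week contributes one Tuesday: 8 so far.
The 5 extra days are Mon, Tue, Wed, Thu, Fri — 1 of them qualifies.
Total: 8 + 1 = 9.

9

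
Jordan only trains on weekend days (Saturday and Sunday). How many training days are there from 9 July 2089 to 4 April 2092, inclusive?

9 July 2089 is a Saturday.
The range spans 1001 days (inclusive of both endpoints).
1001 = 7 × 143, so the span is exactly 143 full weeks.
Each full week contributes 2 weekend days (Sat, Sun): 143 × 2 = 286.
Total: 286.

286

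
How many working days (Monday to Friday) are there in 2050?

260

Jan 1, 2050 is a Saturday.
The range spans 365 days (inclusive of both endpoints).
365 = 7 × 52 + 1, so there are 52 full weeks plus 1 extra day.
Each full week contributes 5 weekdays (Mon–Fri): 52 × 5 = 260.
The 1 extra day is Saturday — none qualify.
Total: 260 + 0 = 260.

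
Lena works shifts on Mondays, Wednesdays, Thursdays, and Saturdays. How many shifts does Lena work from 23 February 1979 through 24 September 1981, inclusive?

540

23 February 1979 is a Friday.
From 23 February 1979 to 24 September 1981 is 945 days inclusive.
945 = 7 × 135, so the span is exactly 135 full weeks.
Each full week contributes 4 days from the set (Mon, Wed, Thu, Sat): 135 × 4 = 540.
Total: 540.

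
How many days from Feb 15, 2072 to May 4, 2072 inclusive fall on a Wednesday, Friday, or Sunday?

Feb 15, 2072 is a Monday.
The range spans 80 days (inclusive of both endpoints).
80 = 7 × 11 + 3, so there are 11 full weeks plus 3 extra days.
Each full week contributes 3 days from the set (Wed, Fri, Sun): 11 × 3 = 33.
The 3 extra days are Mon, Tue, Wed — 1 of them qualifies.
Total: 33 + 1 = 34.

34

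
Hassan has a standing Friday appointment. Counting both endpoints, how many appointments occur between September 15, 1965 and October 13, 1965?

September 15, 1965 is a Wednesday.
The range spans 29 days (inclusive of both endpoints).
29 = 7 × 4 + 1, so there are 4 full weeks plus 1 extra day.
Each full week contributes one Friday: 4 so far.
The 1 extra day is Wednesday — none qualify.
Total: 4 + 0 = 4.

4 Fridays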